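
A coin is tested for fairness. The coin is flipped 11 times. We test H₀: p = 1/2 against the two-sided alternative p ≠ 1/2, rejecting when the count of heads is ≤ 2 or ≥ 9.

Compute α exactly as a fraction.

67/1024

The significance level is the null-hypothesis probability of the rejection region {≤2} ∪ {≥9}.
Each tail has probability (1 + 11 + 55)/2048; doubling gives α = 134/2048 = 67/1024.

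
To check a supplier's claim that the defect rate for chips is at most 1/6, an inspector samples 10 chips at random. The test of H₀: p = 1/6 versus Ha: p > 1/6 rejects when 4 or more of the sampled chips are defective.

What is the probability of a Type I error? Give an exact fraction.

α = P(reject H₀ | H₀ true) = P(S ≥ 4 | p = 1/6), S ~ Binomial(10, 1/6).
α = 1 − P(S ≤ 3) = 1 − 390625/419904 = 29279/419904.

29279/419904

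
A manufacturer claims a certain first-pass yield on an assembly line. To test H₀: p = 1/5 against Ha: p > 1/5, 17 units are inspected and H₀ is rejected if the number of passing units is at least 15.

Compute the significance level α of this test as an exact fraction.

α = P(reject H₀ | H₀ true) = P(K ≥ 15 | p = 1/5), with K ~ Binomial(17, 1/5).
Summing C(17,j)(1/5)^j(4/5)^{17−j} for j = 15,…,17 gives 449/152587890625.

449/152587890625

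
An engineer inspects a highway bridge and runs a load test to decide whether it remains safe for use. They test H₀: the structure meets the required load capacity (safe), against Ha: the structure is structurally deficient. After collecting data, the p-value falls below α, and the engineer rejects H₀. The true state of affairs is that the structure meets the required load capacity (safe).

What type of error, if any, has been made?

H₀ was rejected, but H₀ is actually true.
Rejecting a true null hypothesis is a Type I error (false positive).

Type I error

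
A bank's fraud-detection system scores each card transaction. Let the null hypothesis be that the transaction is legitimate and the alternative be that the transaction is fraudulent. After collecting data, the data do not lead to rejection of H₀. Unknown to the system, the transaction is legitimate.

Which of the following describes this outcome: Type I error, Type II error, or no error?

No error — this is a correct decision.

The test retained a true H₀ — the decision matches the true state.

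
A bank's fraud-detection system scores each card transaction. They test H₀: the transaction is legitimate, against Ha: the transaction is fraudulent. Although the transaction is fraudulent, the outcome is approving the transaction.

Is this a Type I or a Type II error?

'Approving the transaction' corresponds to failing to reject H₀.
H₀ was not rejected but H₀ is false — a Type II error (false negative).

Type II error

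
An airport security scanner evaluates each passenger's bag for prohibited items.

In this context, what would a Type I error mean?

With the conventional null hypothesis that the bag contains no prohibited items:
A Type I error is rejecting H₀ when H₀ is true.
Here that means flagging the bag for a manual search when actually the bag contains no prohibited items.

A Type I error would mean concluding that the bag contains a prohibited item when in fact the bag contains no prohibited items.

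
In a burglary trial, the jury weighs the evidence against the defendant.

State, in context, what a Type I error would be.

With the conventional null hypothesis that the defendant is innocent:
A Type I error is rejecting H₀ when H₀ is true.
Here that means convicting the defendant when actually the defendant is innocent.

A Type I error would mean concluding that the defendant is guilty when in fact the defendant is innocent.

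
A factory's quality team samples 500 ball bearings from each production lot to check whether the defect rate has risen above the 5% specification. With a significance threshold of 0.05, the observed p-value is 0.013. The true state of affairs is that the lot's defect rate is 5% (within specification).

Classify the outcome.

Type I error

The conventional null hypothesis is that the lot's defect rate is 5% (within specification).
Since p = 0.013 < α = 0.05, H₀ is rejected.
H₀ is true (actually the lot's defect rate is 5% (within specification)).
Rejecting a true H₀ is a Type I error.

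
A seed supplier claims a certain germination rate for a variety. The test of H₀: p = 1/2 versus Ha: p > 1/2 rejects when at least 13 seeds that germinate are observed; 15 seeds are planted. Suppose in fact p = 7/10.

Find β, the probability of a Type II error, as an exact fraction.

A Type II error is failing to reject when Ha holds: with p = 7/10, β = P(K ≤ 12).
Equivalently, β = 1 − P(K ≥ 13) = 873172285377237/1000000000000000.

873172285377237/1000000000000000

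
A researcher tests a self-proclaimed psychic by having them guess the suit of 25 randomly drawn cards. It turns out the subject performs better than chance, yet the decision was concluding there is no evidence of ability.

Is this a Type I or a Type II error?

The null hypothesis here is that the subject is guessing at random (p = 1/4).
'Concluding there is no evidence of ability' corresponds to failing to reject H₀.
H₀ was not rejected but H₀ is false — a Type II error (false negative).

Type II error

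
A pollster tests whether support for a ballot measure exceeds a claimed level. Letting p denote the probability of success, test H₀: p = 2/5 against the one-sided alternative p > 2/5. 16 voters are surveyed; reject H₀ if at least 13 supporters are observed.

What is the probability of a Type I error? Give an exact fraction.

The Type I error probability is α = P(X ≥ 13) computed under H₀, where X ~ Binomial(16, 2/5).
P(X ≥ 13) = Σ_{j=13}^{16} C(16,j)·(2/5)^j·(3/5)^{16-j} = 28639232/30517578125.

28639232/30517578125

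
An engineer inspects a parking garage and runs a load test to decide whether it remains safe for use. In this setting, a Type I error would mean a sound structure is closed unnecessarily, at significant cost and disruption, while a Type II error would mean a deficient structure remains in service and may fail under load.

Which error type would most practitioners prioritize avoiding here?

The Type II consequence (a deficient structure remains in service and may fail under load) is more severe than the Type I consequence (a sound structure is closed unnecessarily, at significant cost and disruption).

Type II error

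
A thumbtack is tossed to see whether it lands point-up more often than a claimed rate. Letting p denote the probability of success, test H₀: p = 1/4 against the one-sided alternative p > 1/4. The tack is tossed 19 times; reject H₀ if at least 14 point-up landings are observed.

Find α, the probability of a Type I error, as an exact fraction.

395915/34359738368

Under H₀, K ~ Binomial(19, 1/4), and α = P(K ≥ 14).
P(K ≥ 14) = Σ_{j=14}^{19} C(19,j)·(1/4)^j·(3/4)^{19-j} = 395915/34359738368.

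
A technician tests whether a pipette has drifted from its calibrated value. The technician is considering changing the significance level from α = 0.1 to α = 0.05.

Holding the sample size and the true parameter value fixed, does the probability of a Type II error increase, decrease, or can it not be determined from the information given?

Tightening α shrinks the rejection region. When Ha holds, fewer sample outcomes clear the stricter threshold, so more fall in the acceptance region.

It increases.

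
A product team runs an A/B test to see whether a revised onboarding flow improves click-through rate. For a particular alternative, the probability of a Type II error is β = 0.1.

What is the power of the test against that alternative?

Power = 1 − β = 1 − 0.1 = 0.9.

0.9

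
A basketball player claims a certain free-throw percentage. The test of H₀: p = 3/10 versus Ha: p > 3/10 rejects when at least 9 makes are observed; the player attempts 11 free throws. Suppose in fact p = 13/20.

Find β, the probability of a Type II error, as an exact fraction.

32762721984671/40960000000000

β = P(fail to reject H₀ | Ha true) = P(Y ≤ 8 | p = 13/20), Y ~ Binomial(11, 13/20).
Equivalently, β = 1 − P(Y ≥ 9) = 32762721984671/40960000000000.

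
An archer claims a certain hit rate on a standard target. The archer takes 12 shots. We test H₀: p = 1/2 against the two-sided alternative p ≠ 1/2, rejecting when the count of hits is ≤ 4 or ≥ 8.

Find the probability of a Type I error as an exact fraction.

The significance level is the null-hypothesis probability of the rejection region {≤4} ∪ {≥8}.
Each tail has probability (1 + 12 + 66 + 220 + 495)/4096; doubling gives α = 1588/4096 = 397/1024.

397/1024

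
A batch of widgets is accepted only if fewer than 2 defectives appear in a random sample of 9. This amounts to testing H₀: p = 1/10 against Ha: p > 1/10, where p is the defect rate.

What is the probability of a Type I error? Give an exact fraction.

112579511/500000000

Under H₀, X ~ Binomial(9, 1/10); the Type I error rate is P(X ≥ 2).
Computing the lower-tail complement: 1 − 387420489/500000000 = 112579511/500000000.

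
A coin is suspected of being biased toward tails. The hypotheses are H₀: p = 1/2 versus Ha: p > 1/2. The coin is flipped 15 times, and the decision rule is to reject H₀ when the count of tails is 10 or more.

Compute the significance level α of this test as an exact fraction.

309/2048

The Type I error probability is α = P(K ≥ 10) computed under H₀, where K ~ Binomial(15, 1/2).
Summing the upper tail: (3003 + 1365 + 455 + 105 + 15 + 1) / 2^15 = 4944/32768 = 309/2048.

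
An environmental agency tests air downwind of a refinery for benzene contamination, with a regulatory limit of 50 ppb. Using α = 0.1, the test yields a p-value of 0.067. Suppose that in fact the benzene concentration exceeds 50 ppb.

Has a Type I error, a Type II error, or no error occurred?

The conventional null hypothesis is that the benzene concentration is at or below 50 ppb (safe).
Since p = 0.067 < α = 0.1, H₀ is rejected.
H₀ is false (actually the benzene concentration exceeds 50 ppb).
The decision matches the true state — no error.

No error (correct decision).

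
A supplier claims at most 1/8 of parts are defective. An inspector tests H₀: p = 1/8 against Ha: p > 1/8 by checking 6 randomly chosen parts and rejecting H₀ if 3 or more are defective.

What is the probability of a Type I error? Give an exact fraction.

3819/131072

The significance level is the probability, assuming p = 1/8, of seeing 3 or more defectives in 6 draws.
α = 1 − P(X ≤ 2) = 1 − 127253/131072 = 3819/131072.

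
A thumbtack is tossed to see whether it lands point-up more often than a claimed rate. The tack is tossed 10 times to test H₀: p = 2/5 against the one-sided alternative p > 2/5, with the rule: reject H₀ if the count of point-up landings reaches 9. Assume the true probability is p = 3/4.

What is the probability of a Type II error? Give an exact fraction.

A Type II error is failing to reject when Ha holds: with p = 3/4, β = P(Y ≤ 8).
Summing C(10,j)·(3/4)^j·(1/4)^{10-j} for j = 0..8 gives 792697/1048576.

792697/1048576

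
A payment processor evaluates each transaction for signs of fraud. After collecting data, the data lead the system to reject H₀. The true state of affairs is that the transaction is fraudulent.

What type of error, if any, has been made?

No error — this is a correct decision.

The conventional null hypothesis here is that the transaction is legitimate.
The test rejected a false H₀ — the decision matches the true state.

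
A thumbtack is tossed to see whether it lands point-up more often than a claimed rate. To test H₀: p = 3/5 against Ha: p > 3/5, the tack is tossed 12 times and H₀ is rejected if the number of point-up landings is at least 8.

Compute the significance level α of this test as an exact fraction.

21395421/48828125

α = P(reject H₀ | H₀ true) = P(K ≥ 8 | p = 3/5), with K ~ Binomial(12, 3/5).
P(K ≥ 8) = Σ_{j=8}^{12} C(12,j)·(3/5)^j·(2/5)^{12-j} = 21395421/48828125.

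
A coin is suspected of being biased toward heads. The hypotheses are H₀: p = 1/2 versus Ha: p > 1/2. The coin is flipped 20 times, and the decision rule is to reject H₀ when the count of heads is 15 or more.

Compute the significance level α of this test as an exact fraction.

5425/262144

α = P(reject H₀ | H₀ true) = P(X ≥ 15 | p = 1/2), with X ~ Binomial(20, 1/2).
That's C(20,15) + C(20,16) + C(20,17) + C(20,18) + C(20,19) + C(20,20) over 2^20, i.e. (15504 + 4845 + 1140 + 190 + 20 + 1)/1048576 = 21700/1048576 = 5425/262144.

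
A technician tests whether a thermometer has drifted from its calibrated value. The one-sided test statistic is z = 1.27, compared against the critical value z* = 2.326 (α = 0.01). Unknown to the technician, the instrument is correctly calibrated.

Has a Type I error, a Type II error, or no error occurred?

The conventional null hypothesis is that the instrument is correctly calibrated.
Since z = 1.27 ≤ z* = 2.326, H₀ is not rejected.
H₀ is true (actually the instrument is correctly calibrated).
The decision matches the true state — no error.

No error (correct decision).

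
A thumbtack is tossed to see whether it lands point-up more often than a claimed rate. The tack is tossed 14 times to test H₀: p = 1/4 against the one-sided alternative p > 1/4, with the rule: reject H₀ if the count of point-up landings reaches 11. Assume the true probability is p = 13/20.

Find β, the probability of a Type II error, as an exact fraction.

638569946045404807/819200000000000000

Under the alternative p = 13/20, S ~ Binomial(14, 13/20); β is the probability the test does not reject, P(S < 11).
Equivalently, β = 1 − P(S ≥ 11) = 638569946045404807/819200000000000000.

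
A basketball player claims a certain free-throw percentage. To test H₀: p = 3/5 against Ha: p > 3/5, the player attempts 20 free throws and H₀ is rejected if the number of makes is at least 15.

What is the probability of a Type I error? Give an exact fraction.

11978051445297/95367431640625

Under H₀, S ~ Binomial(20, 3/5), and α = P(S ≥ 15).
Summing C(20,j)(3/5)^j(2/5)^{20−j} for j = 15,…,20 gives 11978051445297/95367431640625.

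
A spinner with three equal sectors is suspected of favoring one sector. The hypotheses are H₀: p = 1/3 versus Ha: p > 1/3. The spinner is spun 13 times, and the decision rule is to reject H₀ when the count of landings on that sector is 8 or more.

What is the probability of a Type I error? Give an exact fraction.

6139/177147

α = P(reject H₀ | H₀ true) = P(Y ≥ 8 | p = 1/3), with Y ~ Binomial(13, 1/3).
Summing C(13,j)(1/3)^j(2/3)^{13−j} for j = 8,…,13 gives 6139/177147.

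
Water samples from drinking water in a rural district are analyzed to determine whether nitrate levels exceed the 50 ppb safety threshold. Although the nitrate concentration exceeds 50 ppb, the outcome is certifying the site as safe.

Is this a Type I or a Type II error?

The null hypothesis here is that the nitrate concentration is at or below 50 ppb (safe).
'Certifying the site as safe' corresponds to failing to reject H₀.
H₀ was not rejected but H₀ is false — a Type II error (false negative).

Type II error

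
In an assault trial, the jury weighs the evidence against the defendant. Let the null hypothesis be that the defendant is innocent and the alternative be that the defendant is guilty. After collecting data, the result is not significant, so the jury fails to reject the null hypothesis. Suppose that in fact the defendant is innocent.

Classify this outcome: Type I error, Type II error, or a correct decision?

The test retained a true H₀ — the decision matches the true state.

No error (correct decision).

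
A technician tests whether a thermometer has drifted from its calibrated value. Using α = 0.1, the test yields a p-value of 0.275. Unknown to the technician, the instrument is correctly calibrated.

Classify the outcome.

No error — this is a correct decision.

The conventional null hypothesis is that the instrument is correctly calibrated.
Since p = 0.275 ≥ α = 0.1, H₀ is not rejected.
H₀ is true (actually the instrument is correctly calibrated).
The decision matches the true state — no error.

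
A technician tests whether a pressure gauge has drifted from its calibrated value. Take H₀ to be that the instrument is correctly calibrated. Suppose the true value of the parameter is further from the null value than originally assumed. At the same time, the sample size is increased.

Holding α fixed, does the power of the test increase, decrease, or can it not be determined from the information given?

A bigger departure from H₀ is easier for the test to detect, so it fails to reject less often. A larger sample reduces the standard error, pulling the sampling distribution under Ha further from the non-rejection region. Both changes push β in the same direction.
Since power = 1 − β and β decreases, power increases.

It increases.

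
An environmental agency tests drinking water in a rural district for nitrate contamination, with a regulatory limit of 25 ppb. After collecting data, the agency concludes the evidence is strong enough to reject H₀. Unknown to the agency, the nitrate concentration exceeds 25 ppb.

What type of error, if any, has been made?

Neither — the decision is correct.

The conventional null hypothesis here is that the nitrate concentration is at or below 25 ppb (safe).
The test rejected a false H₀ — the decision matches the true state.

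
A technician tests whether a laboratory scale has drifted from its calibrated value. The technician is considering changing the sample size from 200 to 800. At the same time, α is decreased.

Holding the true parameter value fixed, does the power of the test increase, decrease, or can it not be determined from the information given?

The first change alone would make β decrease; the second alone would make β increase. Which effect dominates depends on the magnitudes, which are not given.
Since power = 1 − β, the effect on power is likewise indeterminate.

Cannot be determined from the information given.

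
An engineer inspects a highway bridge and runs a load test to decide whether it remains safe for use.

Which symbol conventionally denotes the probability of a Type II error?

P(Type II error) = P(fail to reject H₀ | H₀ false) = β.

β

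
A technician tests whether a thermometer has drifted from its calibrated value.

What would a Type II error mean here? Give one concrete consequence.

With the conventional null hypothesis that the instrument is correctly calibrated:
A Type II error is failing to reject H₀ when H₀ is false.
Here that means leaving the instrument in service when actually the instrument has drifted out of calibration.

A Type II error would mean concluding that the instrument is correctly calibrated (or at least failing to establish that the instrument has drifted out of calibration) when in fact the instrument has drifted out of calibration. Consequence: an out-of-calibration instrument continues producing bad measurements.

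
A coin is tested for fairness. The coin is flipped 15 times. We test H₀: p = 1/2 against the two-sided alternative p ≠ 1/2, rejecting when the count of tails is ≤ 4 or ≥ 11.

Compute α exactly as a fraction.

α = P(S ≤ 4 or S ≥ 11 | p = 1/2), S ~ Binomial(15, 1/2).
By symmetry, α = 2·P(S ≤ 4) = 2·(1 + 15 + 105 + 455 + 1365)/32768 = 3882/32768 = 1941/16384.

1941/16384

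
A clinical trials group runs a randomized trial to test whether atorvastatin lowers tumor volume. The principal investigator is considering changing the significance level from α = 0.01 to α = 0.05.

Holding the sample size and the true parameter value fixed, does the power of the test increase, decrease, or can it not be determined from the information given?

It increases.

Relaxing α lowers the evidence threshold; under Ha, outcomes that previously fell short now trigger rejection.
Since power = 1 − β and β decreases, power increases.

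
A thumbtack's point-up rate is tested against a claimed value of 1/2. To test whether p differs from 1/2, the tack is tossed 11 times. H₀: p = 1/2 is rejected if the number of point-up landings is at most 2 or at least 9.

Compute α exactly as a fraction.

α = P(K ≤ 2 or K ≥ 9 | p = 1/2), K ~ Binomial(11, 1/2).
The two tails are symmetric, so α = 2·(1 + 11 + 55)/2^11 = 134/2048 = 67/1024.

67/1024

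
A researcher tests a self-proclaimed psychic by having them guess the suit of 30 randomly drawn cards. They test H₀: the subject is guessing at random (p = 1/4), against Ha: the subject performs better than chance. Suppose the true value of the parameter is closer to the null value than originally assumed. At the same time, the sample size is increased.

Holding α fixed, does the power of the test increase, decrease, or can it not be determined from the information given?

The first change alone would make β increase; the second alone would make β decrease. Which effect dominates depends on the magnitudes, which are not given.
Since power = 1 − β, the effect on power is likewise indeterminate.

Cannot be determined from the information given.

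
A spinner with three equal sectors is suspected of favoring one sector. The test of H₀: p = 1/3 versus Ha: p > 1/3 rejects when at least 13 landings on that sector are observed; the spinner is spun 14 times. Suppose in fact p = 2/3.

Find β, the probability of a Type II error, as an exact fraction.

4651897/4782969

A Type II error is failing to reject when Ha holds: with p = 2/3, β = P(X ≤ 12).
Adding the binomial probabilities P(X=0)+…+P(X=12) at p = 2/3 gives 4651897/4782969.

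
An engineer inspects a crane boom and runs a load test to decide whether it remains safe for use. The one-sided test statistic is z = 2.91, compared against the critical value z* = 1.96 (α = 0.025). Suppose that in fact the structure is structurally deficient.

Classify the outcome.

The conventional null hypothesis is that the structure meets the required load capacity (safe).
Since z = 2.91 > z* = 1.96, H₀ is rejected.
H₀ is false (actually the structure is structurally deficient).
The decision matches the true state — no error.

No error (correct decision).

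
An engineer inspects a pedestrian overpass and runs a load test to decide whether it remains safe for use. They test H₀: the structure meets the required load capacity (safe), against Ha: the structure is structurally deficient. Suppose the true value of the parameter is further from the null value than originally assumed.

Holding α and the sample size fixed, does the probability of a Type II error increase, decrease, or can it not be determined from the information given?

It decreases.

A bigger departure from H₀ is easier for the test to detect, so it fails to reject less often.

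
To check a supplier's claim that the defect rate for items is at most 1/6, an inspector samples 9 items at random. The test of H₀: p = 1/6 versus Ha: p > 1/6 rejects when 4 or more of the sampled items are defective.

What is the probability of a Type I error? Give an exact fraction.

α = P(reject H₀ | H₀ true) = P(Y ≥ 4 | p = 1/6), Y ~ Binomial(9, 1/6).
Via the complement, α = 1 − Σ_{j=0}^{3} C(9,j)(1/6)^j(5/6)^{9-j} = 241973/5038848.

241973/5038848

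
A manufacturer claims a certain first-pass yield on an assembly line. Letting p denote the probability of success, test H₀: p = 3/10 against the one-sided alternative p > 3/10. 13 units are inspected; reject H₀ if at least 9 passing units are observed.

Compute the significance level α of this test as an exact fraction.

α = P(reject H₀ | H₀ true) = P(K ≥ 9 | p = 3/10), with K ~ Binomial(13, 3/10).
P(K ≥ 9) = Σ_{j=9}^{13} C(13,j)·(3/10)^j·(7/10)^{13-j} = 8061940287/2000000000000.

8061940287/2000000000000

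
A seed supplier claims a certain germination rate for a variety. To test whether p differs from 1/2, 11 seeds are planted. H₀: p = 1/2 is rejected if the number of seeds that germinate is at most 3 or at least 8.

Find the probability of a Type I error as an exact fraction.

Under H₀, X ~ Binomial(11, 1/2); α is the probability of landing in either tail, P(X ≤ 3) + P(X ≥ 8).
The two tails are symmetric, so α = 2·(1 + 11 + 55 + 165)/2^11 = 464/2048 = 29/128.

29/128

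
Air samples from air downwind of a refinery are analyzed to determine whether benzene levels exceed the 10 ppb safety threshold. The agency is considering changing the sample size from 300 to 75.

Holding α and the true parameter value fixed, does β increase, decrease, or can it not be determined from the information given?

A smaller sample increases the standard error, so the sampling distributions under H₀ and Ha overlap more.

It increases.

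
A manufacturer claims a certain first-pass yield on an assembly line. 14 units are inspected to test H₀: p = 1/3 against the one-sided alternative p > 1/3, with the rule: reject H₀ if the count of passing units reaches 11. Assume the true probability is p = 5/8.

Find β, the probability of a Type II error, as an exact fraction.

1830419739927/2199023255552

β = P(fail to reject H₀ | Ha true) = P(K ≤ 10 | p = 5/8), K ~ Binomial(14, 5/8).
Adding the binomial probabilities P(K=0)+…+P(K=10) at p = 5/8 gives 1830419739927/2199023255552.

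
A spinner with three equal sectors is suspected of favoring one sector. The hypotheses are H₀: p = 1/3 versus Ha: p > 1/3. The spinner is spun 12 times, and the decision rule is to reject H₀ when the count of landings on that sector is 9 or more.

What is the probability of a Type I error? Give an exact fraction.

683/177147

α = P(reject H₀ | H₀ true) = P(X ≥ 9 | p = 1/3), with X ~ Binomial(12, 1/3).
P(X ≥ 9) = Σ_{j=9}^{12} C(12,j)·(1/3)^j·(2/3)^{12-j} = 683/177147.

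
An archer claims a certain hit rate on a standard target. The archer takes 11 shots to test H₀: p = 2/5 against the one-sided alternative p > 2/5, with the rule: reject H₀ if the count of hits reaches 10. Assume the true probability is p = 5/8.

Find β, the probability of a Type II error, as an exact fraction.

4109420421/4294967296

Under the alternative p = 5/8, K ~ Binomial(11, 5/8); β is the probability the test does not reject, P(K < 10).
Adding the binomial probabilities P(K=0)+…+P(K=9) at p = 5/8 gives 4109420421/4294967296.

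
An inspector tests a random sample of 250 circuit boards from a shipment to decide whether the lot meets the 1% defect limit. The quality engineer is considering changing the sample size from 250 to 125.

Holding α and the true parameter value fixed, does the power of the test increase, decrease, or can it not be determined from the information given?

It decreases.

A smaller sample increases the standard error, so the sampling distributions under H₀ and Ha overlap more.
Since power = 1 − β and β increases, power decreases.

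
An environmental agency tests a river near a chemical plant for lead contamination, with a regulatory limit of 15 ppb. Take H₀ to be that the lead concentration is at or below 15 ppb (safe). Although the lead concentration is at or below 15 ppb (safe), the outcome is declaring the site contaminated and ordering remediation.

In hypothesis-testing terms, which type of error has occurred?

'Declaring the site contaminated and ordering remediation' corresponds to rejecting H₀.
H₀ was rejected but H₀ is true — a Type I error (false positive).

Type I error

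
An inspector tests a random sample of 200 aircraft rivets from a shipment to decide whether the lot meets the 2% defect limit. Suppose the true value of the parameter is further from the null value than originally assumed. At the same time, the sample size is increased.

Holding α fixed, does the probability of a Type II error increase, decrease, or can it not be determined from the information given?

It decreases.

A bigger departure from H₀ is easier for the test to detect, so it fails to reject less often. Increasing n separates the H₀ and Ha sampling distributions, so under Ha fewer outcomes land in the acceptance region. Both changes push β in the same direction.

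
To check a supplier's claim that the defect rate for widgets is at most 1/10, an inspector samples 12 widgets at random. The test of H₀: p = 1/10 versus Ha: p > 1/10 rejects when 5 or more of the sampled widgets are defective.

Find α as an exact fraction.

432934327/100000000000

α = P(reject H₀ | H₀ true) = P(S ≥ 5 | p = 1/10), S ~ Binomial(12, 1/10).
α = 1 − P(S ≤ 4) = 1 − 99567065673/100000000000 = 432934327/100000000000.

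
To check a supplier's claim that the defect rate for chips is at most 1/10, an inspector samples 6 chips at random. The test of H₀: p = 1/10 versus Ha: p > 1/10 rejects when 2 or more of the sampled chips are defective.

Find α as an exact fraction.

α = P(reject H₀ | H₀ true) = P(Y ≥ 2 | p = 1/10), Y ~ Binomial(6, 1/10).
Via the complement, α = 1 − Σ_{j=0}^{1} C(6,j)(1/10)^j(9/10)^{6-j} = 22853/200000.

22853/200000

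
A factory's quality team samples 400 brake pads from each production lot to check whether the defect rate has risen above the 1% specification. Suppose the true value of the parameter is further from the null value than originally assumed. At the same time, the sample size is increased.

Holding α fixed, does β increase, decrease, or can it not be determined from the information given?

It decreases.

The further the true parameter sits from the null value, the more of the Ha sampling distribution falls in the rejection region. Increasing n separates the H₀ and Ha sampling distributions, so under Ha fewer outcomes land in the acceptance region. Both changes push β in the same direction.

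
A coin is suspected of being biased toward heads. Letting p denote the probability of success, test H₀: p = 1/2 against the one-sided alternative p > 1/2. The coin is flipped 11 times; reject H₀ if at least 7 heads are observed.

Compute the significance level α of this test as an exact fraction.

The Type I error probability is α = P(K ≥ 7) computed under H₀, where K ~ Binomial(11, 1/2).
That's C(11,7) + C(11,8) + C(11,9) + C(11,10) + C(11,11) over 2^11, i.e. (330 + 165 + 55 + 11 + 1)/2048 = 562/2048 = 281/1024.

281/1024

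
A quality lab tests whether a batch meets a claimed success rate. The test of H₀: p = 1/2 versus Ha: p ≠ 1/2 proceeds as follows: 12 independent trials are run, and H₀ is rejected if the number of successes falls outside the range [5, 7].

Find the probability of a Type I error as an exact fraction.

The significance level is the null-hypothesis probability of the rejection region {≤4} ∪ {≥8}.
The two tails are symmetric, so α = 2·(1 + 12 + 66 + 220 + 495)/2^12 = 1588/4096 = 397/1024.

397/1024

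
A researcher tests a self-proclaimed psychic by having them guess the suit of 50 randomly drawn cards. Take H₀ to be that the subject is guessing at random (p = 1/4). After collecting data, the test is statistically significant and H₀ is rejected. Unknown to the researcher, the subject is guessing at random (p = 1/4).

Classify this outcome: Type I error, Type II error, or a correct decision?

Type I error

H₀ was rejected, but H₀ is actually true.
Rejecting a true null hypothesis is a Type I error (false positive).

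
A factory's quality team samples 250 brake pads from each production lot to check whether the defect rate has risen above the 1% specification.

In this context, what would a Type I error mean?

A Type I error would mean concluding that the lot's defect rate exceeds 1% when in fact the lot's defect rate is 1% (within specification).

With the conventional null hypothesis that the lot's defect rate is 1% (within specification):
A Type I error is rejecting H₀ when H₀ is true.
Here that means rejecting the lot and scrapping or reworking it when actually the lot's defect rate is 1% (within specification).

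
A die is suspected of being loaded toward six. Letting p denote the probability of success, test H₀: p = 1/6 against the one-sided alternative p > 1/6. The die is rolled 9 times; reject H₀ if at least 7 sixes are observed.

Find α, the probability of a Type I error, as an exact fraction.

473/5038848

The Type I error probability is α = P(S ≥ 7) computed under H₀, where S ~ Binomial(9, 1/6).
P(S ≥ 7) = Σ_{j=7}^{9} C(9,j)·(1/6)^j·(5/6)^{9-j} = 473/5038848.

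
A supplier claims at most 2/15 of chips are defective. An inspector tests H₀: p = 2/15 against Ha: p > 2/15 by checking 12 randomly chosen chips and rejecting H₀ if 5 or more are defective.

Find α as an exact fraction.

127817017088/8649755859375

The significance level is the probability, assuming p = 2/15, of seeing 5 or more defectives in 12 draws.
Computing the lower-tail complement: 1 − 8521938842287/8649755859375 = 127817017088/8649755859375.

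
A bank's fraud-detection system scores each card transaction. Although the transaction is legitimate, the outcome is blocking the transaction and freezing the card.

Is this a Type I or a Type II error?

The null hypothesis here is that the transaction is legitimate.
'Blocking the transaction and freezing the card' corresponds to rejecting H₀.
H₀ was rejected but H₀ is true — a Type I error (false positive).

Type I error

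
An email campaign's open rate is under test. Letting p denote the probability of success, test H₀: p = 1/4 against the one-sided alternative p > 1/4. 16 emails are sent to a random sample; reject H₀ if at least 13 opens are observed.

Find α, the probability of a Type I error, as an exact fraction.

16249/4294967296

α = P(reject H₀ | H₀ true) = P(Y ≥ 13 | p = 1/4), with Y ~ Binomial(16, 1/4).
Adding the binomial terms for j = 13 through 16 with p = 1/4 yields 16249/4294967296.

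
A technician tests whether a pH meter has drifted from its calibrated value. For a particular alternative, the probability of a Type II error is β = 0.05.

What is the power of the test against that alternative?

0.95

Power = 1 − β = 1 − 0.05 = 0.95.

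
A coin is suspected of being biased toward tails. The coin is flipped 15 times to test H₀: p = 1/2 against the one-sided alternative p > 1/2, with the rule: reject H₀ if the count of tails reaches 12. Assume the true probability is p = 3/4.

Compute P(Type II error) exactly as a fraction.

144609703/268435456

Under the alternative p = 3/4, K ~ Binomial(15, 3/4); β is the probability the test does not reject, P(K < 12).
Adding the binomial probabilities P(K=0)+…+P(K=11) at p = 3/4 gives 144609703/268435456.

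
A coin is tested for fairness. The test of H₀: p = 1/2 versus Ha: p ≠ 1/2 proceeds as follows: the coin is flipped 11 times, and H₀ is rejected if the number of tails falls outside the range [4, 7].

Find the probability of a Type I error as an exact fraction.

Under H₀, K ~ Binomial(11, 1/2); α is the probability of landing in either tail, P(K ≤ 3) + P(K ≥ 8).
The two tails are symmetric, so α = 2·(1 + 11 + 55 + 165)/2^11 = 464/2048 = 29/128.

29/128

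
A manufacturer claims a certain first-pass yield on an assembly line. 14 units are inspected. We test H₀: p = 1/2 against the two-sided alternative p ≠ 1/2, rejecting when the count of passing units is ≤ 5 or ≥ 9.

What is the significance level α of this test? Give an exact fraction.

The significance level is the null-hypothesis probability of the rejection region {≤5} ∪ {≥9}.
Each tail has probability (1 + 14 + 91 + 364 + 1001 + 2002)/16384; doubling gives α = 6946/16384 = 3473/8192.

3473/8192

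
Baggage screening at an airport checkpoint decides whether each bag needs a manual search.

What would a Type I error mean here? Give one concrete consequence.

A Type I error would mean concluding that the bag contains a prohibited item when in fact the bag contains no prohibited items. Consequence: a harmless bag is searched, delaying the passenger.

With the conventional null hypothesis that the bag contains no prohibited items:
A Type I error is rejecting H₀ when H₀ is true.
Here that means flagging the bag for a manual search when actually the bag contains no prohibited items.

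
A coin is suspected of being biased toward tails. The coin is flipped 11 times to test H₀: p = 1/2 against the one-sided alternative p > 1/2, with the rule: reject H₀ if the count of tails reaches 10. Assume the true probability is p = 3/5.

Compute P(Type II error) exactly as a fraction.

1894076/1953125

β = P(fail to reject H₀ | Ha true) = P(S ≤ 9 | p = 3/5), S ~ Binomial(11, 3/5).
Summing C(11,j)·(3/5)^j·(2/5)^{11-j} for j = 0..9 gives 1894076/1953125.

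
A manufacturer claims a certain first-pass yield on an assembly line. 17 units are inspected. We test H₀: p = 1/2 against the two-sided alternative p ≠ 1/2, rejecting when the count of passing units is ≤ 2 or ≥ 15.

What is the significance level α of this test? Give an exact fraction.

77/32768

Under H₀, Y ~ Binomial(17, 1/2); α is the probability of landing in either tail, P(Y ≤ 2) + P(Y ≥ 15).
The two tails are symmetric, so α = 2·(1 + 17 + 136)/2^17 = 308/131072 = 77/32768.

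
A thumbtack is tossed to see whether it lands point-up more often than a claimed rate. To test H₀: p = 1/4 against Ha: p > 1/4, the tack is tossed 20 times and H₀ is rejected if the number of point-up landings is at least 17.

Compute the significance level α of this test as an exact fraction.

32551/1099511627776

The Type I error probability is α = P(Y ≥ 17) computed under H₀, where Y ~ Binomial(20, 1/4).
P(Y ≥ 17) = Σ_{j=17}^{20} C(20,j)·(1/4)^j·(3/4)^{20-j} = 32551/1099511627776.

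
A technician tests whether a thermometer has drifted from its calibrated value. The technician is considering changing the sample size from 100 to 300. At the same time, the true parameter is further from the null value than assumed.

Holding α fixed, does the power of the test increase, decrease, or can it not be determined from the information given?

More data shrinks sampling variability; the test statistic under Ha concentrates further from the null value, making rejection more likely. A bigger departure from H₀ is easier for the test to detect, so it fails to reject less often. Both changes push β in the same direction.
Since power = 1 − β and β decreases, power increases.

It increases.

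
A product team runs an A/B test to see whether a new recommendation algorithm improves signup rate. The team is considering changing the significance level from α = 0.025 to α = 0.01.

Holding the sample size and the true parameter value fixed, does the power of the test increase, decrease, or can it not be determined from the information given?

A smaller α moves the rejection region further into the tail. With the alternative true, more outcomes now fall outside the rejection region, so failing to reject becomes more likely.
Since power = 1 − β and β increases, power decreases.

It decreases.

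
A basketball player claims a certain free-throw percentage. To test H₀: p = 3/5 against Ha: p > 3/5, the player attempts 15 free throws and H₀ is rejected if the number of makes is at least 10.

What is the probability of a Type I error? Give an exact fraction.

12305162061/30517578125

Under H₀, K ~ Binomial(15, 3/5), and α = P(K ≥ 10).
Adding the binomial terms for j = 10 through 15 with p = 3/5 yields 12305162061/30517578125.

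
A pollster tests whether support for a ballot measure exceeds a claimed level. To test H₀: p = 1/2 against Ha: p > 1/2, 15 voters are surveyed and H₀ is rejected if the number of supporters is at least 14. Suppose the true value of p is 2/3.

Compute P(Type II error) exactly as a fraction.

Under the alternative p = 2/3, S ~ Binomial(15, 2/3); β is the probability the test does not reject, P(S < 14).
Summing C(15,j)·(2/3)^j·(1/3)^{15-j} for j = 0..13 gives 14070379/14348907.

14070379/14348907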